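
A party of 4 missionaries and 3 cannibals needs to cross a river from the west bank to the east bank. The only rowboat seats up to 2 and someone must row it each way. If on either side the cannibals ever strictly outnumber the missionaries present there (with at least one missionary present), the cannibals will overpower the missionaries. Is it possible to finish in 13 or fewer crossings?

Yes — this plan uses 11 crossings (≤ 13):
1. 2 cannibals → the east bank.  (the west bank: 4M 1C; the east bank: 0M 2C)
2. 1 cannibal ← the west bank.  (the west bank: 4M 2C; the east bank: 0M 1C)
3. 2 cannibals → the east bank.  (the west bank: 4M 0C; the east bank: 0M 3C)
4. 1 cannibal ← the west bank.  (the west bank: 4M 1C; the east bank: 0M 2C)
5. 2 missionaries → the east bank.  (the west bank: 2M 1C; the east bank: 2M 2C)
6. 1 cannibal ← the west bank.  (the west bank: 2M 2C; the east bank: 2M 1C)
7. 1 missionary and 1 cannibal → the east bank.  (the west bank: 1M 1C; the east bank: 3M 2C)
8. 1 missionary ← the west bank.  (the west bank: 2M 1C; the east bank: 2M 2C)
9. 1 missionary and 1 cannibal → the east bank.  (the west bank: 1M 0C; the east bank: 3M 3C)
10. 1 cannibal ← the west bank.  (the west bank: 1M 1C; the east bank: 3M 2C)
11. 1 missionary and 1 cannibal → the east bank.  (the west bank: 0M 0C; the east bank: 4M 3C)

Yes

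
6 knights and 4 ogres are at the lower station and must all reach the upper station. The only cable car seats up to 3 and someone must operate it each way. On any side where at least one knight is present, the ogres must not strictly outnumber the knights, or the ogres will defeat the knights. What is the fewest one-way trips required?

Counting alone: each trip to the upper station takes at most 3 across and each return brings at least 1 back, so after t trips out (and t−1 returns) at most 3t − (t−1) of the 10 are across; that first reaches 10 at t = 5, so at least 9 crossings are needed.
The plan below uses exactly 9 crossings, so it is optimal:
1. 2 ogres → the upper station.  (the lower station: 6K 2O; the upper station: 0K 2O)
2. 1 ogre ← the lower station.  (the lower station: 6K 3O; the upper station: 0K 1O)
3. 3 ogres → the upper station.  (the lower station: 6K 0O; the upper station: 0K 4O)
4. 1 ogre ← the lower station.  (the lower station: 6K 1O; the upper station: 0K 3O)
5. 3 knights → the upper station.  (the lower station: 3K 1O; the upper station: 3K 3O)
6. 1 ogre ← the lower station.  (the lower station: 3K 2O; the upper station: 3K 2O)
7. 1 knight and 2 ogres → the upper station.  (the lower station: 2K 0O; the upper station: 4K 4O)
8. 1 ogre ← the lower station.  (the lower station: 2K 1O; the upper station: 4K 3O)
9. 2 knights and 1 ogre → the upper station.  (the lower station: 0K 0O; the upper station: 6K 4O)

9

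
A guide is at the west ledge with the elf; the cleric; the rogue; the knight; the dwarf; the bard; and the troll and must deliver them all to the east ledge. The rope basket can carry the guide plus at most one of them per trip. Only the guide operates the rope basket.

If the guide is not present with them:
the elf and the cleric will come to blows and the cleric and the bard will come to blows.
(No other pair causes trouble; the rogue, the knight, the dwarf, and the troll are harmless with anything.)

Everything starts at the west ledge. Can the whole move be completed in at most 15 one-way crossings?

Yes

Yes — this plan uses 15 crossings (≤ 15):
1. Guide goes to the east ledge with the cleric.  [the west ledge: the bard, the dwarf, the elf, the knight, the rogue, the troll | the east ledge: the cleric]
2. Guide goes back to the west ledge alone.  [the west ledge: the bard, the dwarf, the elf, the knight, the rogue, the troll | the east ledge: the cleric]
3. Guide goes to the east ledge with the elf.  [the west ledge: the bard, the dwarf, the knight, the rogue, the troll | the east ledge: the cleric, the elf]
4. Guide goes back to the west ledge with the cleric.  [the west ledge: the bard, the cleric, the dwarf, the knight, the rogue, the troll | the east ledge: the elf]
5. Guide goes to the east ledge with the bard.  [the west ledge: the cleric, the dwarf, the knight, the rogue, the troll | the east ledge: the bard, the elf]
6. Guide goes back to the west ledge alone.  [the west ledge: the cleric, the dwarf, the knight, the rogue, the troll | the east ledge: the bard, the elf]
7. Guide goes to the east ledge with the rogue.  [the west ledge: the cleric, the dwarf, the knight, the troll | the east ledge: the bard, the elf, the rogue]
8. Guide goes back to the west ledge alone.  [the west ledge: the cleric, the dwarf, the knight, the troll | the east ledge: the bard, the elf, the rogue]
9. Guide goes to the east ledge with the knight.  [the west ledge: the cleric, the dwarf, the troll | the east ledge: the bard, the elf, the knight, the rogue]
10. Guide goes back to the west ledge alone.  [the west ledge: the cleric, the dwarf, the troll | the east ledge: the bard, the elf, the knight, the rogue]
11. Guide goes to the east ledge with the dwarf.  [the west ledge: the cleric, the troll | the east ledge: the bard, the dwarf, the elf, the knight, the rogue]
12. Guide goes back to the west ledge alone.  [the west ledge: the cleric, the troll | the east ledge: the bard, the dwarf, the elf, the knight, the rogue]
13. Guide goes to the east ledge with the troll.  [the west ledge: the cleric | the east ledge: the bard, the dwarf, the elf, the knight, the rogue, the troll]
14. Guide goes back to the west ledge alone.  [the west ledge: the cleric | the east ledge: the bard, the dwarf, the elf, the knight, the rogue, the troll]
15. Guide goes to the east ledge with the cleric.  [the west ledge: — | the east ledge: the bard, the cleric, the dwarf, the elf, the knight, the rogue, the troll]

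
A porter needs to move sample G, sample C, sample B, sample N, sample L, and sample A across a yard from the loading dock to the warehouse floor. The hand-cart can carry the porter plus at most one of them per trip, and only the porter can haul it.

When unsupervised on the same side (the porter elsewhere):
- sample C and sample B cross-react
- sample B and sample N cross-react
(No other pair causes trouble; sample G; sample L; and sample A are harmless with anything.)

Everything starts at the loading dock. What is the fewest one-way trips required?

Counting alone: the porter can take at most 1 across per trip to the warehouse floor, so moving all 6 needs at least 6 loaded trips out, with a return between consecutive ones — at least 11 crossings.
The safety rule pushes this higher. Following every safe sequence of crossings, the most of the 6 that can be at the warehouse floor as the hand-cart arrives there on crossing 11 is 5 — never all 6.
So no plan with fewer than 13 crossings exists, and this one achieves 13:
1. Porter goes to the warehouse floor with sample B.  [the loading dock: sample A, sample C, sample G, sample L, sample N | the warehouse floor: sample B]
2. Porter goes back to the loading dock alone.  [the loading dock: sample A, sample C, sample G, sample L, sample N | the warehouse floor: sample B]
3. Porter goes to the warehouse floor with sample G.  [the loading dock: sample A, sample C, sample L, sample N | the warehouse floor: sample B, sample G]
4. Porter goes back to the loading dock alone.  [the loading dock: sample A, sample C, sample L, sample N | the warehouse floor: sample B, sample G]
5. Porter goes to the warehouse floor with sample C.  [the loading dock: sample A, sample L, sample N | the warehouse floor: sample B, sample C, sample G]
6. Porter goes back to the loading dock with sample B.  [the loading dock: sample A, sample B, sample L, sample N | the warehouse floor: sample C, sample G]
7. Porter goes to the warehouse floor with sample N.  [the loading dock: sample A, sample B, sample L | the warehouse floor: sample C, sample G, sample N]
8. Porter goes back to the loading dock alone.  [the loading dock: sample A, sample B, sample L | the warehouse floor: sample C, sample G, sample N]
9. Porter goes to the warehouse floor with sample L.  [the loading dock: sample A, sample B | the warehouse floor: sample C, sample G, sample L, sample N]
10. Porter goes back to the loading dock alone.  [the loading dock: sample A, sample B | the warehouse floor: sample C, sample G, sample L, sample N]
11. Porter goes to the warehouse floor with sample A.  [the loading dock: sample B | the warehouse floor: sample A, sample C, sample G, sample L, sample N]
12. Porter goes back to the loading dock alone.  [the loading dock: sample B | the warehouse floor: sample A, sample C, sample G, sample L, sample N]
13. Porter goes to the warehouse floor with sample B.  [the loading dock: — | the warehouse floor: sample A, sample B, sample C, sample G, sample L, sample N]

13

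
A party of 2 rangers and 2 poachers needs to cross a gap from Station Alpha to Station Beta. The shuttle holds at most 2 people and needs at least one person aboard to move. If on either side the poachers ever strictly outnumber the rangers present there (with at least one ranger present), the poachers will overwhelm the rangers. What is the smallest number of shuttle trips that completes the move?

Counting alone: each trip to Station Beta takes at most 2 across and each return brings at least 1 back, so after t trips out (and t−1 returns) at most 2t − (t−1) of the 4 are across; that first reaches 4 at t = 3, so at least 5 crossings are needed.
The plan below uses exactly 5 crossings, so it is optimal:
1. 2 poachers → Station Beta.  (Station Alpha: 2R 0P; Station Beta: 0R 2P)
2. 1 poacher ← Station Alpha.  (Station Alpha: 2R 1P; Station Beta: 0R 1P)
3. 2 rangers → Station Beta.  (Station Alpha: 0R 1P; Station Beta: 2R 1P)
4. 1 poacher ← Station Alpha.  (Station Alpha: 0R 2P; Station Beta: 2R 0P)
5. 2 poachers → Station Beta.  (Station Alpha: 0R 0P; Station Beta: 2R 2P)

5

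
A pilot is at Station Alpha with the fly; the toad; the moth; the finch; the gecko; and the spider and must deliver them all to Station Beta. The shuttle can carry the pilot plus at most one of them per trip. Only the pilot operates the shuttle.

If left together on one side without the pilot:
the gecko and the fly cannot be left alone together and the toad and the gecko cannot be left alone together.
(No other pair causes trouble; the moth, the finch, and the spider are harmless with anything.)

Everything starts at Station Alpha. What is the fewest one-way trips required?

Counting alone: the pilot can take at most 1 across per trip to Station Beta, so moving all 6 needs at least 6 loaded trips out, with a return between consecutive ones — at least 11 crossings.
The safety rule pushes this higher. Following every safe sequence of crossings, the most of the 6 that can be at Station Beta as the shuttle arrives there on crossing 11 is 5 — never all 6.
So no plan with fewer than 13 crossings exists, and this one achieves 13:
1. Pilot goes to Station Beta with the gecko.  [Station Alpha: the finch, the fly, the moth, the spider, the toad | Station Beta: the gecko]
2. Pilot goes back to Station Alpha alone.  [Station Alpha: the finch, the fly, the moth, the spider, the toad | Station Beta: the gecko]
3. Pilot goes to Station Beta with the fly.  [Station Alpha: the finch, the moth, the spider, the toad | Station Beta: the fly, the gecko]
4. Pilot goes back to Station Alpha with the gecko.  [Station Alpha: the finch, the gecko, the moth, the spider, the toad | Station Beta: the fly]
5. Pilot goes to Station Beta with the toad.  [Station Alpha: the finch, the gecko, the moth, the spider | Station Beta: the fly, the toad]
6. Pilot goes back to Station Alpha alone.  [Station Alpha: the finch, the gecko, the moth, the spider | Station Beta: the fly, the toad]
7. Pilot goes to Station Beta with the moth.  [Station Alpha: the finch, the gecko, the spider | Station Beta: the fly, the moth, the toad]
8. Pilot goes back to Station Alpha alone.  [Station Alpha: the finch, the gecko, the spider | Station Beta: the fly, the moth, the toad]
9. Pilot goes to Station Beta with the finch.  [Station Alpha: the gecko, the spider | Station Beta: the finch, the fly, the moth, the toad]
10. Pilot goes back to Station Alpha alone.  [Station Alpha: the gecko, the spider | Station Beta: the finch, the fly, the moth, the toad]
11. Pilot goes to Station Beta with the spider.  [Station Alpha: the gecko | Station Beta: the finch, the fly, the moth, the spider, the toad]
12. Pilot goes back to Station Alpha alone.  [Station Alpha: the gecko | Station Beta: the finch, the fly, the moth, the spider, the toad]
13. Pilot goes to Station Beta with the gecko.  [Station Alpha: — | Station Beta: the finch, the fly, the gecko, the moth, the spider, the toad]

13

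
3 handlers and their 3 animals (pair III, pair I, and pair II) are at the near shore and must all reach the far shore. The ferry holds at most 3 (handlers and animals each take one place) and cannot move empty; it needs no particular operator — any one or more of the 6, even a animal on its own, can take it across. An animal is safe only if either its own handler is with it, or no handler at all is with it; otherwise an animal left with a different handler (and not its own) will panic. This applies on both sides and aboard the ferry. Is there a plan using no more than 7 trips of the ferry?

Yes

Yes — this plan uses 5 crossings (≤ 7):
1. animal III and handler III cross → the far shore.
2. handler III crosses ← the near shore.
3. handler I, handler II, and handler III cross → the far shore.
4. animal III crosses ← the near shore.
5. animal I, animal II, and animal III cross → the far shore.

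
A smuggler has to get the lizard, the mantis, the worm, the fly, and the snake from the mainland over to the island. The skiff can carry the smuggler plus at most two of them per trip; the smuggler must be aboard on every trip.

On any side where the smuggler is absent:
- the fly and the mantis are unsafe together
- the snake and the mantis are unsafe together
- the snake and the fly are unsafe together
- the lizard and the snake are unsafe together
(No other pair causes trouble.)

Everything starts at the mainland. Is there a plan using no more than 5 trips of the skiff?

No

Counting alone: the smuggler can take at most 2 across per trip to the island, so moving all 5 needs at least 3 loaded trips out, with a return between consecutive ones — at least 5 crossings.
The safety rule pushes this higher. Following every safe sequence of crossings, the most of the 5 that can be at the island as the skiff arrives there on crossing 5 is 4 — never all 5.
So the move cannot be finished within 5 crossings. (The shortest complete plan takes 7:)
1. Smuggler goes to the island with the mantis and the snake.  [the mainland: the fly, the lizard, the worm | the island: the mantis, the snake]
2. Smuggler goes back to the mainland with the mantis.  [the mainland: the fly, the lizard, the mantis, the worm | the island: the snake]
3. Smuggler goes to the island with the lizard and the mantis.  [the mainland: the fly, the worm | the island: the lizard, the mantis, the snake]
4. Smuggler goes back to the mainland with the snake.  [the mainland: the fly, the snake, the worm | the island: the lizard, the mantis]
5. Smuggler goes to the island with the fly and the worm.  [the mainland: the snake | the island: the fly, the lizard, the mantis, the worm]
6. Smuggler goes back to the mainland with the mantis.  [the mainland: the mantis, the snake | the island: the fly, the lizard, the worm]
7. Smuggler goes to the island with the mantis and the snake.  [the mainland: — | the island: the fly, the lizard, the mantis, the snake, the worm]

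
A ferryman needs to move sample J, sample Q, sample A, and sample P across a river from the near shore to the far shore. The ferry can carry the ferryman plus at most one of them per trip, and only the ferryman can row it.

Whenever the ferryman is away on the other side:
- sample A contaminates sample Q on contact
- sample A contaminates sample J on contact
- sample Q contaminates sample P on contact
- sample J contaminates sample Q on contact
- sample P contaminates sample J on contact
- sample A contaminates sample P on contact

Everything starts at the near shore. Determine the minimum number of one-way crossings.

Whatever the first load, the items left behind include a forbidden pair without the ferryman. No opening move is safe, so no plan exists.

impossible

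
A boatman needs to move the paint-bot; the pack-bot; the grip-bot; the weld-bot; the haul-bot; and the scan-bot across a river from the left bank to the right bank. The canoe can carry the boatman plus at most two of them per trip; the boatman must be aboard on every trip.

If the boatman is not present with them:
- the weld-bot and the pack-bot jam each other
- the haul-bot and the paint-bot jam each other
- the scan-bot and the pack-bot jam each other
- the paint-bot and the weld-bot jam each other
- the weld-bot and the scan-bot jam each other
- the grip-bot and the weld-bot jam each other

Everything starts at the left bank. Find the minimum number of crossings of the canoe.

impossible

Whatever the first load, the items left behind include a forbidden pair without the boatman. No opening move is safe, so no plan exists.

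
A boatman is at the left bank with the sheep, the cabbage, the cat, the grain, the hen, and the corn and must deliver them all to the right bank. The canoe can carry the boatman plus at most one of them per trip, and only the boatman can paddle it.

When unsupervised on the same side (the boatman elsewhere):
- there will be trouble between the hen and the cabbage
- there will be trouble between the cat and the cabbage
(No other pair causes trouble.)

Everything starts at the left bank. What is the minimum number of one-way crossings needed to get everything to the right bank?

13

Counting alone: the boatman can take at most 1 across per trip to the right bank, so moving all 6 needs at least 6 loaded trips out, with a return between consecutive ones — at least 11 crossings.
The safety rule pushes this higher. Following every safe sequence of crossings, the most of the 6 that can be at the right bank as the canoe arrives there on crossing 11 is 5 — never all 6.
So no plan with fewer than 13 crossings exists, and this one achieves 13:
1. Boatman goes to the right bank with the cabbage.  [the left bank: the cat, the corn, the grain, the hen, the sheep | the right bank: the cabbage]
2. Boatman goes back to the left bank alone.  [the left bank: the cat, the corn, the grain, the hen, the sheep | the right bank: the cabbage]
3. Boatman goes to the right bank with the sheep.  [the left bank: the cat, the corn, the grain, the hen | the right bank: the cabbage, the sheep]
4. Boatman goes back to the left bank alone.  [the left bank: the cat, the corn, the grain, the hen | the right bank: the cabbage, the sheep]
5. Boatman goes to the right bank with the cat.  [the left bank: the corn, the grain, the hen | the right bank: the cabbage, the cat, the sheep]
6. Boatman goes back to the left bank with the cabbage.  [the left bank: the cabbage, the corn, the grain, the hen | the right bank: the cat, the sheep]
7. Boatman goes to the right bank with the hen.  [the left bank: the cabbage, the corn, the grain | the right bank: the cat, the hen, the sheep]
8. Boatman goes back to the left bank alone.  [the left bank: the cabbage, the corn, the grain | the right bank: the cat, the hen, the sheep]
9. Boatman goes to the right bank with the grain.  [the left bank: the cabbage, the corn | the right bank: the cat, the grain, the hen, the sheep]
10. Boatman goes back to the left bank alone.  [the left bank: the cabbage, the corn | the right bank: the cat, the grain, the hen, the sheep]
11. Boatman goes to the right bank with the corn.  [the left bank: the cabbage | the right bank: the cat, the corn, the grain, the hen, the sheep]
12. Boatman goes back to the left bank alone.  [the left bank: the cabbage | the right bank: the cat, the corn, the grain, the hen, the sheep]
13. Boatman goes to the right bank with the cabbage.  [the left bank: — | the right bank: the cabbage, the cat, the corn, the grain, the hen, the sheep]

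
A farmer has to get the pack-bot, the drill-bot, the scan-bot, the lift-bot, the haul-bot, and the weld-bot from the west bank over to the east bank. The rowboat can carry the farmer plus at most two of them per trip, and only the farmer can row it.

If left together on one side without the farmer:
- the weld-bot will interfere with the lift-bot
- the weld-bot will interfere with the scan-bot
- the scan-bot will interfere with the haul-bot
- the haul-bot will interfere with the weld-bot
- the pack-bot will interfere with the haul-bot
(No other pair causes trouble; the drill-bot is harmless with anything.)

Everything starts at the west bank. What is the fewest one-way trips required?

9

Counting alone: the farmer can take at most 2 across per trip to the east bank, so moving all 6 needs at least 3 loaded trips out, with a return between consecutive ones — at least 5 crossings.
The safety rule pushes this higher. Following every safe sequence of crossings, the most of the 6 that can be at the east bank as the rowboat arrives there on crossings 5, 7 is 4, 5 respectively — never all 6.
So no plan with fewer than 9 crossings exists, and this one achieves 9:
1. Farmer goes to the east bank with the haul-bot and the weld-bot.
2. Farmer goes back to the west bank with the haul-bot.
3. Farmer goes to the east bank with the pack-bot and the scan-bot.
4. Farmer goes back to the west bank with the scan-bot.
5. Farmer goes to the east bank with the drill-bot and the scan-bot.
6. Farmer goes back to the west bank with the scan-bot.
7. Farmer goes to the east bank with the lift-bot and the scan-bot.
8. Farmer goes back to the west bank with the weld-bot.
9. Farmer goes to the east bank with the haul-bot and the weld-bot.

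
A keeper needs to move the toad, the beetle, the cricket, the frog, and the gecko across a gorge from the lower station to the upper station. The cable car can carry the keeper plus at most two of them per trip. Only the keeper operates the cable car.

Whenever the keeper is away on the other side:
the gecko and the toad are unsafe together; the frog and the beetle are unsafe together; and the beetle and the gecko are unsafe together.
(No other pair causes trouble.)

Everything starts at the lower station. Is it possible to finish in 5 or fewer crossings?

Yes

Yes — this plan uses 5 crossings (≤ 5):
1. Keeper goes to the upper station with the beetle and the toad.  [the lower station: the cricket, the frog, the gecko | the upper station: the beetle, the toad]
2. Keeper goes back to the lower station alone.  [the lower station: the cricket, the frog, the gecko | the upper station: the beetle, the toad]
3. Keeper goes to the upper station with the cricket.  [the lower station: the frog, the gecko | the upper station: the beetle, the cricket, the toad]
4. Keeper goes back to the lower station alone.  [the lower station: the frog, the gecko | the upper station: the beetle, the cricket, the toad]
5. Keeper goes to the upper station with the frog and the gecko.  [the lower station: — | the upper station: the beetle, the cricket, the frog, the gecko, the toad]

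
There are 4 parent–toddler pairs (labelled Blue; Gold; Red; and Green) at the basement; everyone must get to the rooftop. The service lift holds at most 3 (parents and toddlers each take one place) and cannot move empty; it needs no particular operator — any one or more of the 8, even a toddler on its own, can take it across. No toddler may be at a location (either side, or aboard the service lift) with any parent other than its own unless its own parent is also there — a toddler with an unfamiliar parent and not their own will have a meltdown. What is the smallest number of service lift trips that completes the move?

9

Counting alone: each trip to the rooftop takes at most 3 across and each return brings at least 1 back, so after t trips out (and t−1 returns) at most 3t − (t−1) of the 8 are across; that first reaches 8 at t = 4, so at least 7 crossings are needed.
The safety rule pushes this higher. Following every safe sequence of crossings, the most of the 8 that can be at the rooftop as the service lift arrives there on crossing 7 is 7 — never all 8.
So no plan with fewer than 9 crossings exists, and this one achieves 9:
1. parent Blue and toddler Blue cross → the rooftop.
2. parent Blue crosses ← the basement.
3. parent Blue, parent Gold, and toddler Gold cross → the rooftop.
4. parent Blue and toddler Blue cross ← the basement.
5. parent Blue, parent Green, and parent Red cross → the rooftop.
6. toddler Gold crosses ← the basement.
7. toddler Blue and toddler Gold cross → the rooftop.
8. toddler Blue crosses ← the basement.
9. toddler Blue, toddler Green, and toddler Red cross → the rooftop.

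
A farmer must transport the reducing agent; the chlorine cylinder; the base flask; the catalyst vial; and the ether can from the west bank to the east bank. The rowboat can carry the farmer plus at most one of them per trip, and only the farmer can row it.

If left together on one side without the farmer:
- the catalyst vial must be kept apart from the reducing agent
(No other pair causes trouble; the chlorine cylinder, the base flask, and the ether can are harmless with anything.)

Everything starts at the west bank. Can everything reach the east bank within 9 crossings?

Yes

Yes — this plan uses 9 crossings (≤ 9):
1. Farmer goes to the east bank with the reducing agent.  [the west bank: the base flask, the catalyst vial, the chlorine cylinder, the ether can | the east bank: the reducing agent]
2. Farmer goes back to the west bank alone.  [the west bank: the base flask, the catalyst vial, the chlorine cylinder, the ether can | the east bank: the reducing agent]
3. Farmer goes to the east bank with the chlorine cylinder.  [the west bank: the base flask, the catalyst vial, the ether can | the east bank: the chlorine cylinder, the reducing agent]
4. Farmer goes back to the west bank alone.  [the west bank: the base flask, the catalyst vial, the ether can | the east bank: the chlorine cylinder, the reducing agent]
5. Farmer goes to the east bank with the base flask.  [the west bank: the catalyst vial, the ether can | the east bank: the base flask, the chlorine cylinder, the reducing agent]
6. Farmer goes back to the west bank alone.  [the west bank: the catalyst vial, the ether can | the east bank: the base flask, the chlorine cylinder, the reducing agent]
7. Farmer goes to the east bank with the ether can.  [the west bank: the catalyst vial | the east bank: the base flask, the chlorine cylinder, the ether can, the reducing agent]
8. Farmer goes back to the west bank alone.  [the west bank: the catalyst vial | the east bank: the base flask, the chlorine cylinder, the ether can, the reducing agent]
9. Farmer goes to the east bank with the catalyst vial.  [the west bank: — | the east bank: the base flask, the catalyst vial, the chlorine cylinder, the ether can, the reducing agent]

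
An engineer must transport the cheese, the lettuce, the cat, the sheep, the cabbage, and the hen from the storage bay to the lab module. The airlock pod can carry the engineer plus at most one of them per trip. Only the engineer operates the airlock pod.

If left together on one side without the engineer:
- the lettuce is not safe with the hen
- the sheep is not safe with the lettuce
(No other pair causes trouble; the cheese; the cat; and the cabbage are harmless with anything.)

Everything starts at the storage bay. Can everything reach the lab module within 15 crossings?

Yes — this plan uses 13 crossings (≤ 15):
1. Engineer goes to the lab module with the lettuce.
2. Engineer goes back to the storage bay alone.
3. Engineer goes to the lab module with the cheese.
4. Engineer goes back to the storage bay alone.
5. Engineer goes to the lab module with the cat.
6. Engineer goes back to the storage bay alone.
7. Engineer goes to the lab module with the sheep.
8. Engineer goes back to the storage bay with the lettuce.
9. Engineer goes to the lab module with the hen.
10. Engineer goes back to the storage bay alone.
11. Engineer goes to the lab module with the cabbage.
12. Engineer goes back to the storage bay alone.
13. Engineer goes to the lab module with the lettuce.

Yes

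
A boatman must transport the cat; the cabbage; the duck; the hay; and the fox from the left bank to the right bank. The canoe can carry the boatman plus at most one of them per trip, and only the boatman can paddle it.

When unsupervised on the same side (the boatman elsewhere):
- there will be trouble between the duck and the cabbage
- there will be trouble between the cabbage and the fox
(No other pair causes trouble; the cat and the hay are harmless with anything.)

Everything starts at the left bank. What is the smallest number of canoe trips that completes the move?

11

Counting alone: the boatman can take at most 1 across per trip to the right bank, so moving all 5 needs at least 5 loaded trips out, with a return between consecutive ones — at least 9 crossings.
The safety rule pushes this higher. Following every safe sequence of crossings, the most of the 5 that can be at the right bank as the canoe arrives there on crossing 9 is 4 — never all 5.
So no plan with fewer than 11 crossings exists, and this one achieves 11:
1. Boatman goes to the right bank with the cabbage.
2. Boatman goes back to the left bank alone.
3. Boatman goes to the right bank with the cat.
4. Boatman goes back to the left bank alone.
5. Boatman goes to the right bank with the duck.
6. Boatman goes back to the left bank with the cabbage.
7. Boatman goes to the right bank with the fox.
8. Boatman goes back to the left bank alone.
9. Boatman goes to the right bank with the hay.
10. Boatman goes back to the left bank alone.
11. Boatman goes to the right bank with the cabbage.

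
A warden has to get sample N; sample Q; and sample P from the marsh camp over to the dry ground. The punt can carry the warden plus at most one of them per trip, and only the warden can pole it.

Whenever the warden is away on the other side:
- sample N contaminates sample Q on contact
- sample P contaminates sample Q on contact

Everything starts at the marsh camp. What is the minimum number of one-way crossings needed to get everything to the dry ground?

Counting alone: the warden can take at most 1 across per trip to the dry ground, so moving all 3 needs at least 3 loaded trips out, with a return between consecutive ones — at least 5 crossings.
The safety rule pushes this higher. Following every safe sequence of crossings, the most of the 3 that can be at the dry ground as the punt arrives there on crossing 5 is 2 — never all 3.
So no plan with fewer than 7 crossings exists, and this one achieves 7:
1. Warden goes to the dry ground with sample Q.
2. Warden goes back to the marsh camp alone.
3. Warden goes to the dry ground with sample N.
4. Warden goes back to the marsh camp with sample Q.
5. Warden goes to the dry ground with sample P.
6. Warden goes back to the marsh camp alone.
7. Warden goes to the dry ground with sample Q.

7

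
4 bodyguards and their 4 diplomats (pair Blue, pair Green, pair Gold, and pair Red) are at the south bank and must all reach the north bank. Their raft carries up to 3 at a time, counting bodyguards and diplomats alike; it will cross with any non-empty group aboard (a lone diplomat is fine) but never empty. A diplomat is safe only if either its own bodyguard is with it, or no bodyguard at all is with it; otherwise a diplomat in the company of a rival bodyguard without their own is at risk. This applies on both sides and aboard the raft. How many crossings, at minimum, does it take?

Counting alone: each trip to the north bank takes at most 3 across and each return brings at least 1 back, so after t trips out (and t−1 returns) at most 3t − (t−1) of the 8 are across; that first reaches 8 at t = 4, so at least 7 crossings are needed.
The safety rule pushes this higher. Following every safe sequence of crossings, the most of the 8 that can be at the north bank as the raft arrives there on crossing 7 is 7 — never all 8.
So no plan with fewer than 9 crossings exists, and this one achieves 9:
1. bodyguard Blue and diplomat Blue cross → the north bank.
2. bodyguard Blue crosses ← the south bank.
3. bodyguard Blue, bodyguard Green, and diplomat Green cross → the north bank.
4. bodyguard Blue and diplomat Blue cross ← the south bank.
5. bodyguard Blue, bodyguard Gold, and bodyguard Red cross → the north bank.
6. diplomat Green crosses ← the south bank.
7. diplomat Blue and diplomat Green cross → the north bank.
8. diplomat Blue crosses ← the south bank.
9. diplomat Blue, diplomat Gold, and diplomat Red cross → the north bank.

9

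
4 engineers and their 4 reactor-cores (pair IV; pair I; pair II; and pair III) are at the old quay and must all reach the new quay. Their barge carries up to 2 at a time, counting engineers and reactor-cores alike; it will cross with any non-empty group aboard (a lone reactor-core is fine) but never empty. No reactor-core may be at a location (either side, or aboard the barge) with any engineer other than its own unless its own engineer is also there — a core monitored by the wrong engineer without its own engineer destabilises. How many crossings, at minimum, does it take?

impossible

Following every safe sequence of crossings from the start, the most of the 8 that can be at the new quay as the barge arrives there on crossings 1, 3, 5 is 2, 3, 4 respectively; the best ever achieved is 4 of 8.
From crossing 7 on, no configuration arises that was not already reachable earlier: only 44 distinct safe configurations (who is on which side, and where the barge is) can ever be reached, none of them has everyone across, and every continuation just revisits them. So no valid plan exists.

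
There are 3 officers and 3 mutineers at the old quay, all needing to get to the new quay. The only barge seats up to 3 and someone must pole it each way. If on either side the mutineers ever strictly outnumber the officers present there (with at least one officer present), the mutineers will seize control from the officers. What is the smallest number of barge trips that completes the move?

5

Counting alone: each trip to the new quay takes at most 3 across and each return brings at least 1 back, so after t trips out (and t−1 returns) at most 3t − (t−1) of the 6 are across; that first reaches 6 at t = 3, so at least 5 crossings are needed.
The plan below uses exactly 5 crossings, so it is optimal:
1. 2 mutineers → the new quay.  (the old quay: 3O 1M; the new quay: 0O 2M)
2. 1 mutineer ← the old quay.  (the old quay: 3O 2M; the new quay: 0O 1M)
3. 3 officers → the new quay.  (the old quay: 0O 2M; the new quay: 3O 1M)
4. 1 mutineer ← the old quay.  (the old quay: 0O 3M; the new quay: 3O 0M)
5. 3 mutineers → the new quay.  (the old quay: 0O 0M; the new quay: 3O 3M)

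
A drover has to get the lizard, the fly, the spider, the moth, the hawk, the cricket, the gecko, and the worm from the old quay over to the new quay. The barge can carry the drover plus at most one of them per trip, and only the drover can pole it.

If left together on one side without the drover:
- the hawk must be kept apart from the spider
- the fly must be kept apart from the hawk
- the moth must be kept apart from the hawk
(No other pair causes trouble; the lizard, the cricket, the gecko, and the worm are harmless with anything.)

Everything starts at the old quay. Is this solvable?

Following every safe sequence of crossings from the start, the most of the 8 that can be at the new quay as the barge arrives there on crossings 1, 3, 5, 7, 9, 11 is 1, 2, 3, 4, 5, 6 respectively; the best ever achieved is 6 of 8.
From crossing 13 on, no configuration arises that was not already reachable earlier: only 144 distinct safe configurations (who is on which side, and where the barge is) can ever be reached, none of them has everyone across, and every continuation just revisits them. So no valid plan exists.

No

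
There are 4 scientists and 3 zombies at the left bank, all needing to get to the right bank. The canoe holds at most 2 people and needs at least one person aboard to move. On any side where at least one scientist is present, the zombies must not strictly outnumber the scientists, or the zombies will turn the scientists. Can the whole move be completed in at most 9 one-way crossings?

No

Counting alone: each trip to the right bank takes at most 2 across and each return brings at least 1 back, so after t trips out (and t−1 returns) at most 2t − (t−1) of the 7 are across; that first reaches 7 at t = 6, so at least 11 crossings are needed.
Since 9 < 11, 9 crossings cannot be enough. (The shortest complete plan in fact takes 11:)
1. 2 zombies → the right bank.  (the left bank: 4S 1Z; the right bank: 0S 2Z)
2. 1 zombie ← the left bank.  (the left bank: 4S 2Z; the right bank: 0S 1Z)
3. 2 zombies → the right bank.  (the left bank: 4S 0Z; the right bank: 0S 3Z)
4. 1 zombie ← the left bank.  (the left bank: 4S 1Z; the right bank: 0S 2Z)
5. 2 scientists → the right bank.  (the left bank: 2S 1Z; the right bank: 2S 2Z)
6. 1 zombie ← the left bank.  (the left bank: 2S 2Z; the right bank: 2S 1Z)
7. 1 scientist and 1 zombie → the right bank.  (the left bank: 1S 1Z; the right bank: 3S 2Z)
8. 1 scientist ← the left bank.  (the left bank: 2S 1Z; the right bank: 2S 2Z)
9. 1 scientist and 1 zombie → the right bank.  (the left bank: 1S 0Z; the right bank: 3S 3Z)
10. 1 zombie ← the left bank.  (the left bank: 1S 1Z; the right bank: 3S 2Z)
11. 1 scientist and 1 zombie → the right bank.  (the left bank: 0S 0Z; the right bank: 4S 3Z)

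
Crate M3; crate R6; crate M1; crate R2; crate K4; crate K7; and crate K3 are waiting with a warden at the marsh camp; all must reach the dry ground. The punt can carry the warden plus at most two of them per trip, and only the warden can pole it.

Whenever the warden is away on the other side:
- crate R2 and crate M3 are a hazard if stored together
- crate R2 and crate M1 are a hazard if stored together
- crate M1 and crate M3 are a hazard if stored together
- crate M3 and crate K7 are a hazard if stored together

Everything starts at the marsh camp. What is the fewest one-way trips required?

Counting alone: the warden can take at most 2 across per trip to the dry ground, so moving all 7 needs at least 4 loaded trips out, with a return between consecutive ones — at least 7 crossings.
The safety rule pushes this higher. Following every safe sequence of crossings, the most of the 7 that can be at the dry ground as the punt arrives there on crossings 7, 9 is 5, 6 respectively — never all 7.
So no plan with fewer than 11 crossings exists, and this one achieves 11:
1. Warden goes to the dry ground with crate M1 and crate M3.  [the marsh camp: crate K3, crate K4, crate K7, crate R2, crate R6 | the dry ground: crate M1, crate M3]
2. Warden goes back to the marsh camp with crate M3.  [the marsh camp: crate K3, crate K4, crate K7, crate M3, crate R2, crate R6 | the dry ground: crate M1]
3. Warden goes to the dry ground with crate M3 and crate R6.  [the marsh camp: crate K3, crate K4, crate K7, crate R2 | the dry ground: crate M1, crate M3, crate R6]
4. Warden goes back to the marsh camp with crate M3.  [the marsh camp: crate K3, crate K4, crate K7, crate M3, crate R2 | the dry ground: crate M1, crate R6]
5. Warden goes to the dry ground with crate K4 and crate M3.  [the marsh camp: crate K3, crate K7, crate R2 | the dry ground: crate K4, crate M1, crate M3, crate R6]
6. Warden goes back to the marsh camp with crate M3.  [the marsh camp: crate K3, crate K7, crate M3, crate R2 | the dry ground: crate K4, crate M1, crate R6]
7. Warden goes to the dry ground with crate K7 and crate M3.  [the marsh camp: crate K3, crate R2 | the dry ground: crate K4, crate K7, crate M1, crate M3, crate R6]
8. Warden goes back to the marsh camp with crate M3.  [the marsh camp: crate K3, crate M3, crate R2 | the dry ground: crate K4, crate K7, crate M1, crate R6]
9. Warden goes to the dry ground with crate K3 and crate M3.  [the marsh camp: crate R2 | the dry ground: crate K3, crate K4, crate K7, crate M1, crate M3, crate R6]
10. Warden goes back to the marsh camp with crate M3.  [the marsh camp: crate M3, crate R2 | the dry ground: crate K3, crate K4, crate K7, crate M1, crate R6]
11. Warden goes to the dry ground with crate M3 and crate R2.  [the marsh camp: — | the dry ground: crate K3, crate K4, crate K7, crate M1, crate M3, crate R2, crate R6]

11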